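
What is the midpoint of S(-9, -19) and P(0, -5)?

M = ((x₁ + x₂)/2, (y₁ + y₂)/2)
= ((-9 + 0)/2, (-19 + -5)/2)
= (-9/2, -24/2) = (-9/2, -12)

(-9/2, -12)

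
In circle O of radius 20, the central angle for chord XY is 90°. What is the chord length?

Chord = 2(20) sin(45°) = 20*sqrt(2)

20*sqrt(2)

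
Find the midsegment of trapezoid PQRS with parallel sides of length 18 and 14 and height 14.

The midsegment (median) of a trapezoid connects the midpoints of the non-parallel sides.
Its length is the average of the two bases: (18 + 14) / 2 = 16.

16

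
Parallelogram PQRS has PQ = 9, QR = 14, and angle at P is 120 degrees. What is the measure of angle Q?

Opposite sides of a parallelogram are parallel, so consecutive angles form co-interior angles on a transversal.
Co-interior angles sum to 180°, giving angle Q = 180 - 120 = 60 degrees.

60 degrees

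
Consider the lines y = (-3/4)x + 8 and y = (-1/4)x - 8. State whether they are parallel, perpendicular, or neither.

Slope of line 1: m1 = -3/4
Slope of line 2: m2 = -1/4
For parallel lines we need equal slopes: -3/4 != -1/4.
For perpendicular lines we need m1*m2 = -1: (-3/4)(-1/4) = 3/16 != -1.
Since neither condition holds, the lines are neither parallel nor perpendicular.

Neither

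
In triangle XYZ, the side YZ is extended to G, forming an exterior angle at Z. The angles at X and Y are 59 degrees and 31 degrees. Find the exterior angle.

The interior angle at Z is 180 - 59 - 31 = 90 degrees.
The exterior angle and interior angle at Z are supplementary:
Exterior angle = 180 - 90 = 90 degrees.

90 degrees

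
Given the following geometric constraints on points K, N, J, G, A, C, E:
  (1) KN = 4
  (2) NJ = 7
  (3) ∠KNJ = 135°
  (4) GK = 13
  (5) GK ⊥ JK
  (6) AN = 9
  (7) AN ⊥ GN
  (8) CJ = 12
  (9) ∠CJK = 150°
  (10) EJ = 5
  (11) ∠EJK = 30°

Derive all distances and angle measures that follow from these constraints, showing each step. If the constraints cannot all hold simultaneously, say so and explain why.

The constraints are consistent.

Step 1: From KN = 4, NJ = 7, and ∠KNJ = 135°, by the law of cosines:
  KJ² = KN² + NJ² - 2·KN·NJ·cos(135°) = 16 + 49 + 39.6 = 104.6
  KJ ≈ 10.23

Step 2: From KJ = 10.23, JC = 12, and ∠KJC = 150°, by the law of cosines:
  KC² = KJ² + JC² - 2·KJ·JC·cos(150°) = 104.6 + 144 + 212.6 = 461.2
  KC ≈ 21.47

Step 3: From KJ = 10.23, JE = 5, and ∠KJE = 30°, by the law of cosines:
  KE² = KJ² + JE² - 2·KJ·JE·cos(30°) = 104.6 + 25 - 88.57 = 41.03
  KE ≈ 6.41

Step 4: From JK = 10.23, KG = 13, and ∠JKG = 90°, by the law of cosines:
  JG² = JK² + KG² - 2·JK·KG·cos(90°) = 104.6 + 169 - 0 = 273.6
  JG ≈ 16.54

Step 5: From KJ = 10.23, KN = 4, JN = 7, by the inverse law of cosines:
  cos(∠JKN) = (KJ² + KN² - JN²) / (2·KJ·KN)
  ∠JKN = 28.95°

Step 6: From JK = 10.23, JN = 7, KN = 4, by the inverse law of cosines:
  cos(∠KJN) = (JK² + JN² - KN²) / (2·JK·JN)
  ∠KJN = 16.05°

Step 7: From KC = 21.47, KJ = 10.23, CJ = 12, by the inverse law of cosines:
  cos(∠CKJ) = (KC² + KJ² - CJ²) / (2·KC·KJ)
  ∠CKJ = 16.22°

Step 8: From KE = 6.41, KJ = 10.23, EJ = 5, by the inverse law of cosines:
  cos(∠EKJ) = (KE² + KJ² - EJ²) / (2·KE·KJ)
  ∠EKJ = 22.97°

Step 9: From JG = 16.54, JK = 10.23, GK = 13, by the inverse law of cosines:
  cos(∠GJK) = (JG² + JK² - GK²) / (2·JG·JK)
  ∠GJK = 51.81°

Step 10: From GJ = 16.54, GK = 13, JK = 10.23, by the inverse law of cosines:
  cos(∠JGK) = (GJ² + GK² - JK²) / (2·GJ·GK)
  ∠JGK = 38.19°

Step 11: From CJ = 12, CK = 21.47, JK = 10.23, by the inverse law of cosines:
  cos(∠JCK) = (CJ² + CK² - JK²) / (2·CJ·CK)
  ∠JCK = 13.78°

Step 12: From EJ = 5, EK = 6.41, JK = 10.23, by the inverse law of cosines:
  cos(∠JEK) = (EJ² + EK² - JK²) / (2·EJ·EK)
  ∠JEK = 127.03°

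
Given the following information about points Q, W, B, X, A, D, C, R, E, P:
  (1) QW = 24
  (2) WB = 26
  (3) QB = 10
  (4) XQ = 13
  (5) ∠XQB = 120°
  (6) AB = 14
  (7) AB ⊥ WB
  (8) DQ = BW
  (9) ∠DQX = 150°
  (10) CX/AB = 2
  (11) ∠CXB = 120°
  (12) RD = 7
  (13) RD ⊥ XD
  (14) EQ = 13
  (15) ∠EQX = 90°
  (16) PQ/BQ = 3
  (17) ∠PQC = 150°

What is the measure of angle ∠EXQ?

Step 1: By the law of cosines on triangle XQE: XE² = 13² + 13² − 2·13·13·cos(90°) = 338, so XE = 13·√2.
Step 2: By the inverse law of cosines on triangle EXQ: cos(∠EXQ) = ((13·√2)² + 13² − 13²) / (2·13·√2·13) = 338/478 = 0.7071, so ∠EXQ = 45°.

Therefore, the measure of angle ∠EXQ = 45°.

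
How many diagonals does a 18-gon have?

Total line segments between 18 vertices = C(18,2) = 153.
Subtract the 18 sides: 153 - 18 = 135 diagonals.

135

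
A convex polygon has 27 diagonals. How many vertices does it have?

Using d = n(n - 3)/2, we solve 27 = n(n - 3)/2.
So n(n - 3) = 54.
Testing n = 9: 9 * 6 = 54 = 54. Correct.
The polygon has 9 sides.

9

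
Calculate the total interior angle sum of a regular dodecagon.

The sum of interior angles of an n-sided polygon is (n - 2) * 180.
For n = 12: (12 - 2) * 180 = 10 * 180 = 1800 degrees.

1800 degrees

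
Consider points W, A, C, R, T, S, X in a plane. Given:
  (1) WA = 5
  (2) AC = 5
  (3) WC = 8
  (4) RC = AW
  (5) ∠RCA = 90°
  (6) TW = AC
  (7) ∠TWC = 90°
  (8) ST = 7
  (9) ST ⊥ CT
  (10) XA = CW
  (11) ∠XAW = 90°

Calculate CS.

From the given relations: TW = AC = 5.
Step 1: By the law of cosines on triangle CWT: CT² = 8² + 5² − 2·8·5·cos(90°) = 89, so CT = √89.
Step 2: By the law of cosines on triangle CTS: CS² = √89² + 7² − 2·√89·7·cos(90°) = 138, so CS = √138.

Therefore, the length of CS = √138.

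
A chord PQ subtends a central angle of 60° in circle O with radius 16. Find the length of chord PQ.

Drop a perpendicular from the center to the chord, bisecting both the chord and the central angle.
Each half-chord = r sin(θ/2) = 16 sin(30°).
The full chord = 2 × 16 × sin(30°) = 16.

16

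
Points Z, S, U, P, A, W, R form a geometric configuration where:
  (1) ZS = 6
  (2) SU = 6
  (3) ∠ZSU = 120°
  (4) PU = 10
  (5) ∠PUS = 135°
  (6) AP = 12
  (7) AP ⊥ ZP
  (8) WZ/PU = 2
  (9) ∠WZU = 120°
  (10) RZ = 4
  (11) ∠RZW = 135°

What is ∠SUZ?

Step 1: By the law of cosines on triangle USZ: UZ² = 6² + 6² − 2·6·6·cos(120°) = 108, so UZ = 6·√3.
Step 2: By the inverse law of cosines on triangle SUZ: cos(∠SUZ) = (6² + (6·√3)² − 6²) / (2·6·6·√3) = 108/124.71 = 0.866, so ∠SUZ = 30°.

Therefore, the measure of angle ∠SUZ = 30°.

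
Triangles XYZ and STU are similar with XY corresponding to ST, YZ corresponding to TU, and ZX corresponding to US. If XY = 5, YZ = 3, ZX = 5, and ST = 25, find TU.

Since the triangles are similar, the ratio of corresponding sides is constant.
Scale factor k = ST / XY = 25 / 5 = 5
TU = k * YZ = 5 * 3 = 15

15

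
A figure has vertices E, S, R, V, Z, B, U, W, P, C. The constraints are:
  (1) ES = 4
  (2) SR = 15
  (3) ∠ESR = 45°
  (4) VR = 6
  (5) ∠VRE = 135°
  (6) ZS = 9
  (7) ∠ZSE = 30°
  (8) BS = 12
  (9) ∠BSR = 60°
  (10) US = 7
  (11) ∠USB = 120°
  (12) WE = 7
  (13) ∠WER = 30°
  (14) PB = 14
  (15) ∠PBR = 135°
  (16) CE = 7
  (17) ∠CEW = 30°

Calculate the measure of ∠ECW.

Step 1: By the law of cosines on triangle CEW: CW² = 7² + 7² − 2·7·7·cos(30°) = 13.13, so CW ≈ 3.62.
Step 2: By the inverse law of cosines on triangle ECW: cos(∠ECW) = (7² + 3.62² − 7²) / (2·7·3.62) = 13.13/50.73 = 0.2588, so ∠ECW = 75°.

Therefore, the measure of angle ∠ECW = 75°.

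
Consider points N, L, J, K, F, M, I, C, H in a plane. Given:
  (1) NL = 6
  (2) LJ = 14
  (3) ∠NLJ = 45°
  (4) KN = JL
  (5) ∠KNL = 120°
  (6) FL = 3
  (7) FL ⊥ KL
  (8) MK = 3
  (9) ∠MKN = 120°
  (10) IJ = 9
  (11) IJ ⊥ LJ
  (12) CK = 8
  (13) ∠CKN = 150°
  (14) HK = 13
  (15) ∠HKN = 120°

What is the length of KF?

From the given relations: KN = JL = 14.
Step 1: By the law of cosines on triangle LNK: LK² = 6² + 14² − 2·6·14·cos(120°) = 316, so LK = 2·√79.
Step 2: By the law of cosines on triangle KLF: KF² = (2·√79)² + 3² − 2·2·√79·3·cos(90°) = 325, so KF = 5·√13.

Therefore, the length of KF = 5·√13.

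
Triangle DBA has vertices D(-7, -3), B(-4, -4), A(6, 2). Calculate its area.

Using the Shoelace formula for a triangle:
Area = (1/2)|x0(y1 - y2) + x1(y2 - y0) + x2(y0 - y1)|
Area = (1/2)|-7(-4 - 2) + -4(2 - -3) + 6(-3 - -4)|
Area = (1/2)|42 + -20 + 6|
Area = (1/2)|28|
Area = (1/2)(28)
Area = 14

14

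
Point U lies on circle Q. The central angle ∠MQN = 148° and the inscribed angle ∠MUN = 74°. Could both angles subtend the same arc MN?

By the inscribed angle theorem, if both angles subtend the same arc, the inscribed angle must be half the central angle.
Half of 148° = 74°, which equals the given inscribed angle of 74°.
Therefore, yes, they correspond to the same arc.

Yes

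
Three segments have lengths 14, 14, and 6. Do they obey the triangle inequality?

Sort the sides: 6, 14, 14.
It suffices to check that the sum of the two smallest exceeds the largest:
6 + 14 = 20 > 14. ✓
Yes, a valid triangle can be formed.

Yes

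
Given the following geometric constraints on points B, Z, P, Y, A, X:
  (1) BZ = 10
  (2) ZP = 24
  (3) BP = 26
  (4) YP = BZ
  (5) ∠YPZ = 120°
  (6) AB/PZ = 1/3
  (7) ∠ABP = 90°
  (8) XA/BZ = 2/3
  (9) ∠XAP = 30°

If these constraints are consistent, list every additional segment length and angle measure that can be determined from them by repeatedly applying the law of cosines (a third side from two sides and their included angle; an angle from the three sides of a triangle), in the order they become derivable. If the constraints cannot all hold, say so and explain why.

The constraints are consistent. Derivable facts, in order:
After 1 step:
- PA = 2·√185
- ZY ≈ 30.27
- ∠BPZ = 22.62°
- ∠BZP = 90°
- ∠PBZ = 67.38°
After 2 steps:
- PX ≈ 21.69
- ∠APB = 17.1°
- ∠BAP = 72.9°
- ∠PYZ = 43.37°
- ∠PZY = 16.63°
After 3 steps:
- ∠APX = 8.84°
- ∠AXP = 141.16°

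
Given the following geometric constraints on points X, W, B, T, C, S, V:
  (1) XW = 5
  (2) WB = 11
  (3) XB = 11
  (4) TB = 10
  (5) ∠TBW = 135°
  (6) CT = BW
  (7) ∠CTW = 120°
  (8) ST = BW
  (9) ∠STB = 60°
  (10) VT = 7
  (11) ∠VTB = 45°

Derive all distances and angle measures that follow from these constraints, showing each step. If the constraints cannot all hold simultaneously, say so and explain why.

The constraints are consistent.

From the given relations:
  CT = BW = 11
  ST = BW = 11

Step 1: From WB = 11, BT = 10, and ∠WBT = 135°, by the law of cosines:
  WT² = WB² + BT² - 2·WB·BT·cos(135°) = 121 + 100 + 155.6 = 376.6
  WT ≈ 19.41

Step 2: From BT = 10, TS = 11, and ∠BTS = 60°, by the law of cosines:
  BS² = BT² + TS² - 2·BT·TS·cos(60°) = 100 + 121 - 110 = 111
  BS = √111

Step 3: From BT = 10, TV = 7, and ∠BTV = 45°, by the law of cosines:
  BV² = BT² + TV² - 2·BT·TV·cos(45°) = 100 + 49 - 98.99 = 50.01
  BV ≈ 7.07

Step 4: From XB = 11, XW = 5, BW = 11, by the inverse law of cosines:
  cos(∠BXW) = (XB² + XW² - BW²) / (2·XB·XW)
  ∠BXW = 76.86°

Step 5: From WB = 11, WX = 5, BX = 11, by the inverse law of cosines:
  cos(∠BWX) = (WB² + WX² - BX²) / (2·WB·WX)
  ∠BWX = 76.86°

Step 6: From BW = 11, BX = 11, WX = 5, by the inverse law of cosines:
  cos(∠WBX) = (BW² + BX² - WX²) / (2·BW·BX)
  ∠WBX = 26.27°

Step 7: From WT = 19.41, TC = 11, and ∠WTC = 120°, by the law of cosines:
  WC² = WT² + TC² - 2·WT·TC·cos(120°) = 376.6 + 121 + 213.5 = 711
  WC ≈ 26.66

Step 8: From WB = 11, WT = 19.41, BT = 10, by the inverse law of cosines:
  cos(∠BWT) = (WB² + WT² - BT²) / (2·WB·WT)
  ∠BWT = 21.37°

Step 9: From BS = √111, BT = 10, ST = 11, by the inverse law of cosines:
  cos(∠SBT) = (BS² + BT² - ST²) / (2·BS·BT)
  ∠SBT = 64.72°

Step 10: From BT = 10, BV = 7.07, TV = 7, by the inverse law of cosines:
  cos(∠TBV) = (BT² + BV² - TV²) / (2·BT·BV)
  ∠TBV = 44.42°

Step 11: From TB = 10, TW = 19.41, BW = 11, by the inverse law of cosines:
  cos(∠BTW) = (TB² + TW² - BW²) / (2·TB·TW)
  ∠BTW = 23.63°

Step 12: From SB = √111, ST = 11, BT = 10, by the inverse law of cosines:
  cos(∠BST) = (SB² + ST² - BT²) / (2·SB·ST)
  ∠BST = 55.28°

Step 13: From VB = 7.07, VT = 7, BT = 10, by the inverse law of cosines:
  cos(∠BVT) = (VB² + VT² - BT²) / (2·VB·VT)
  ∠BVT = 90.58°

Step 14: From WC = 26.66, WT = 19.41, CT = 11, by the inverse law of cosines:
  cos(∠CWT) = (WC² + WT² - CT²) / (2·WC·WT)
  ∠CWT = 20.93°

Step 15: From CT = 11, CW = 26.66, TW = 19.41, by the inverse law of cosines:
  cos(∠TCW) = (CT² + CW² - TW²) / (2·CT·CW)
  ∠TCW = 39.07°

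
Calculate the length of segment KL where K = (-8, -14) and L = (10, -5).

The horizontal distance is |10 - -8| = 18 and the vertical distance is |-5 - -14| = 9.
By the Pythagorean theorem, d = sqrt(18^2 + 9^2) = sqrt(405) = 9*sqrt(5).

9*sqrt(5)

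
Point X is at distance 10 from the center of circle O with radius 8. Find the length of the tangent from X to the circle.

Let T be the point of tangency. Then OT ⊥ XT (radius ⊥ tangent).
In right triangle OTX: OX² = OT² + XT²
10² = 8² + XT²
XT² = 36, XT = 6

6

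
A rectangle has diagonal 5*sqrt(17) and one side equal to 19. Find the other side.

Using the Pythagorean theorem: d^2 = a^2 + b^2
b^2 = d^2 - a^2
b^2 = 425 - 361
b^2 = 64
b = sqrt(64) = 8

8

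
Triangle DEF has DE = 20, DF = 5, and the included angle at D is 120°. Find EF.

Law of cosines: EF^2 = 20^2 + 5^2 - 2(20)(5)cos(120°) = 525, so EF = 5*sqrt(21).

5*sqrt(21)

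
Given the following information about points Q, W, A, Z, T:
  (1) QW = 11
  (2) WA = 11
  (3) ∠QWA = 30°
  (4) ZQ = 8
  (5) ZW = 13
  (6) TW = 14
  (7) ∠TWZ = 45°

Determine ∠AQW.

Step 1: By the law of cosines on triangle QWA: QA² = 11² + 11² − 2·11·11·cos(30°) = 32.42, so QA ≈ 5.69.
Step 2: By the inverse law of cosines on triangle AQW: cos(∠AQW) = (5.69² + 11² − 11²) / (2·5.69·11) = 32.42/125.27 = 0.2588, so ∠AQW = 75°.

Therefore, the measure of angle ∠AQW = 75°.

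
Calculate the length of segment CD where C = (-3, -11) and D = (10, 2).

d = sqrt((13)^2 + (13)^2) = sqrt(338) = 13*sqrt(2)

13*sqrt(2)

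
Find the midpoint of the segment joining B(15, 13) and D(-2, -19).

The midpoint is the average of the coordinates:
x: (15 + -2)/2 = 13/2
y: (13 + -19)/2 = -3
Midpoint = (13/2, -3)

(13/2, -3)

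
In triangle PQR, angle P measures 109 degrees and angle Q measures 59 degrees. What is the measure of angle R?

angle R = 180 - 109 - 59 = 12 degrees.

12 degrees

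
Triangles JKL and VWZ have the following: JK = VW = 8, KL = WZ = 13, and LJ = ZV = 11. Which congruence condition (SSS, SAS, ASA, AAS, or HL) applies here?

The given information matches SSS: All three pairs of corresponding sides are equal (Side-Side-Side).

SSS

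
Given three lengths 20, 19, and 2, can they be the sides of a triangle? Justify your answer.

Sort the sides: 2, 19, 20.
It suffices to check that the sum of the two smallest exceeds the largest:
2 + 19 = 21 > 20. ✓
Yes, a valid triangle can be formed.

Yes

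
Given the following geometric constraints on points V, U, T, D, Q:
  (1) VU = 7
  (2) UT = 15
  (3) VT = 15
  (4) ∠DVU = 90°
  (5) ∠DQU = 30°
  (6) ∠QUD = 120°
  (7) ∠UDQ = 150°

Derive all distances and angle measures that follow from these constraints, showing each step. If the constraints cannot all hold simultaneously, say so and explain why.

These constraints are not satisfiable: (5), (6) and (7) are the three interior angles of triangle DQU, which must sum to 180°, but 30° + 120° + 150° = 300°. No planar figure meets all of them, so nothing further can be derived.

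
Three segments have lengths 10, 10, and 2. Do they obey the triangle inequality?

For three segments to close into a triangle, no single side can be as long as the other two combined.
The longest side is 10, and 2 + 10 = 12 > 10.
A triangle can be formed.

Yes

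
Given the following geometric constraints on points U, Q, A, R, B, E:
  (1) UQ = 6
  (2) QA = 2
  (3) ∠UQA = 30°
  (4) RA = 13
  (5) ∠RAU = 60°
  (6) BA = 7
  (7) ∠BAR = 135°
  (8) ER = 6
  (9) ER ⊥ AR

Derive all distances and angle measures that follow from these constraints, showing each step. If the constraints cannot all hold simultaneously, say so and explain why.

The constraints are consistent.

Step 1: From UQ = 6, QA = 2, and ∠UQA = 30°, by the law of cosines:
  UA² = UQ² + QA² - 2·UQ·QA·cos(30°) = 36 + 4 - 20.78 = 19.22
  UA ≈ 4.38

Step 2: From AR = 13, RE = 6, and ∠ARE = 90°, by the law of cosines:
  AE² = AR² + RE² - 2·AR·RE·cos(90°) = 169 + 36 - 0 = 205
  AE ≈ 14.32

Step 3: From RA = 13, AB = 7, and ∠RAB = 135°, by the law of cosines:
  RB² = RA² + AB² - 2·RA·AB·cos(135°) = 169 + 49 + 128.7 = 346.7
  RB ≈ 18.62

Step 4: From UA = 4.38, AR = 13, and ∠UAR = 60°, by the law of cosines:
  UR² = UA² + AR² - 2·UA·AR·cos(60°) = 19.22 + 169 - 56.99 = 131.2
  UR ≈ 11.46

Step 5: From UA = 4.38, UQ = 6, AQ = 2, by the inverse law of cosines:
  cos(∠AUQ) = (UA² + UQ² - AQ²) / (2·UA·UQ)
  ∠AUQ = 13.19°

Step 6: From AE = 14.32, AR = 13, ER = 6, by the inverse law of cosines:
  cos(∠EAR) = (AE² + AR² - ER²) / (2·AE·AR)
  ∠EAR = 24.78°

Step 7: From AQ = 2, AU = 4.38, QU = 6, by the inverse law of cosines:
  cos(∠QAU) = (AQ² + AU² - QU²) / (2·AQ·AU)
  ∠QAU = 136.81°

Step 8: From RA = 13, RB = 18.62, AB = 7, by the inverse law of cosines:
  cos(∠ARB) = (RA² + RB² - AB²) / (2·RA·RB)
  ∠ARB = 15.42°

Step 9: From BA = 7, BR = 18.62, AR = 13, by the inverse law of cosines:
  cos(∠ABR) = (BA² + BR² - AR²) / (2·BA·BR)
  ∠ABR = 29.58°

Step 10: From EA = 14.32, ER = 6, AR = 13, by the inverse law of cosines:
  cos(∠AER) = (EA² + ER² - AR²) / (2·EA·ER)
  ∠AER = 65.22°

Step 11: From UA = 4.38, UR = 11.46, AR = 13, by the inverse law of cosines:
  cos(∠AUR) = (UA² + UR² - AR²) / (2·UA·UR)
  ∠AUR = 100.65°

Step 12: From RA = 13, RU = 11.46, AU = 4.38, by the inverse law of cosines:
  cos(∠ARU) = (RA² + RU² - AU²) / (2·RA·RU)
  ∠ARU = 19.35°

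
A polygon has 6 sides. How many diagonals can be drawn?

Each of the 6 vertices connects to 3 non-adjacent vertices via diagonals.
Total connections = 6 × 3 = 18, but each diagonal is counted twice.
Number of diagonals = 18 / 2 = 9.

9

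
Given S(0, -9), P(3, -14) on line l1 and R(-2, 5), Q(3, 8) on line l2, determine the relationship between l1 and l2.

Slope of line 1: m1 = (-14 - -9)/(3 - 0) = -5/3 = -5/3
Slope of line 2: m2 = (8 - 5)/(3 - -2) = 3/5 = 3/5
Two lines are perpendicular when the product of their slopes is -1 (negative reciprocals).
m1 * m2 = (-5/3) * (3/5) = -1, confirming perpendicularity.

Perpendicular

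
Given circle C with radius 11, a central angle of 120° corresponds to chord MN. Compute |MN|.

Chord length = 2r sin(θ/2)
= 2 × 11 × sin(120°/2)
= 2 × 11 × sin(60°)
= 11*sqrt(3)

11*sqrt(3)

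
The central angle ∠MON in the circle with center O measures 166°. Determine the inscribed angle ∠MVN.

An inscribed angle intercepts an arc from a point on the circle, while the central angle intercepts the same arc from the center.
The inscribed angle is always half the central angle: 166° / 2 = 83°.

83°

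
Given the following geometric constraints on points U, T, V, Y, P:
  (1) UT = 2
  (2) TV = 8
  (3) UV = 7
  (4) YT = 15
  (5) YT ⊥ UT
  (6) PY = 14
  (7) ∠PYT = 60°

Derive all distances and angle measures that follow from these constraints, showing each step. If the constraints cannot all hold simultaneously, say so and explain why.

The constraints are consistent.

Step 1: From UT = 2, TY = 15, and ∠UTY = 90°, by the law of cosines:
  UY² = UT² + TY² - 2·UT·TY·cos(90°) = 4 + 225 - 0 = 229
  UY ≈ 15.13

Step 2: From TY = 15, YP = 14, and ∠TYP = 60°, by the law of cosines:
  TP² = TY² + YP² - 2·TY·YP·cos(60°) = 225 + 196 - 210 = 211
  TP ≈ 14.53

Step 3: From UT = 2, UV = 7, TV = 8, by the inverse law of cosines:
  cos(∠TUV) = (UT² + UV² - TV²) / (2·UT·UV)
  ∠TUV = 113.13°

Step 4: From TU = 2, TV = 8, UV = 7, by the inverse law of cosines:
  cos(∠UTV) = (TU² + TV² - UV²) / (2·TU·TV)
  ∠UTV = 53.58°

Step 5: From VT = 8, VU = 7, TU = 2, by the inverse law of cosines:
  cos(∠TVU) = (VT² + VU² - TU²) / (2·VT·VU)
  ∠TVU = 13.29°

Step 6: From UT = 2, UY = 15.13, TY = 15, by the inverse law of cosines:
  cos(∠TUY) = (UT² + UY² - TY²) / (2·UT·UY)
  ∠TUY = 82.41°

Step 7: From TP = 14.53, TY = 15, PY = 14, by the inverse law of cosines:
  cos(∠PTY) = (TP² + TY² - PY²) / (2·TP·TY)
  ∠PTY = 56.58°

Step 8: From YT = 15, YU = 15.13, TU = 2, by the inverse law of cosines:
  cos(∠TYU) = (YT² + YU² - TU²) / (2·YT·YU)
  ∠TYU = 7.59°

Step 9: From PT = 14.53, PY = 14, TY = 15, by the inverse law of cosines:
  cos(∠TPY) = (PT² + PY² - TY²) / (2·PT·PY)
  ∠TPY = 63.42°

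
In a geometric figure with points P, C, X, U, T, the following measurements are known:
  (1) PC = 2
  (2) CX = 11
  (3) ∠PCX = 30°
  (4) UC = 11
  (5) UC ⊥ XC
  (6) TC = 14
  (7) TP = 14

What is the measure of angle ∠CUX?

Step 1: By the law of cosines on triangle UCX: UX² = 11² + 11² − 2·11·11·cos(90°) = 242, so UX = 11·√2.
Step 2: By the inverse law of cosines on triangle CUX: cos(∠CUX) = (11² + (11·√2)² − 11²) / (2·11·11·√2) = 242/342.24 = 0.7071, so ∠CUX = 45°.

Therefore, the measure of angle ∠CUX = 45°.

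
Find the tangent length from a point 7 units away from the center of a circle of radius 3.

The tangent, radius, and line from the external point to the center form a right triangle.
The right angle is where the tangent meets the radius.
By the Pythagorean theorem: tangent² + 3² = 7²
tangent² = 49 - 9 = 40
tangent = 2*sqrt(10)

2*sqrt(10)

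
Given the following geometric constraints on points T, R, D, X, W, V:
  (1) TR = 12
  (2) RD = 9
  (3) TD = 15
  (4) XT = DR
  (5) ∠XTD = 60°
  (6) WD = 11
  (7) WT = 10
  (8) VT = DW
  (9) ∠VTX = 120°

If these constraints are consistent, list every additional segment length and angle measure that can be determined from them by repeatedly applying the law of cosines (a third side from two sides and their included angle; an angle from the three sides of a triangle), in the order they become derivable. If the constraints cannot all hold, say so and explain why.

The constraints are consistent. Derivable facts, in order:
After 1 step:
- DX = 3·√19
- XV ≈ 17.35
- ∠DRT = 90°
- ∠DTR = 36.87°
- ∠DTW = 47.16°
- ∠DWT = 91.04°
- ∠RDT = 53.13°
- ∠TDW = 41.8°
After 2 steps:
- ∠DXT = 83.41°
- ∠TDX = 36.59°
- ∠TVX = 26.7°
- ∠TXV = 33.3°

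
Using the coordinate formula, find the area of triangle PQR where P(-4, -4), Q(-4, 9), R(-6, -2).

Shoelace: Area = (1/2)|-4(9--2) + -4(-2--4) + -6(-4-9)| = (1/2)(26) = 13

13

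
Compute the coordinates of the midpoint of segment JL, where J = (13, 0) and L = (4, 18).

The midpoint is the average of the coordinates:
x: (13 + 4)/2 = 17/2
y: (0 + 18)/2 = 9
Midpoint = (17/2, 9)

(17/2, 9)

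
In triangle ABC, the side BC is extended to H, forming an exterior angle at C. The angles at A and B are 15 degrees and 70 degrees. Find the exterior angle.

By the exterior angle theorem, an exterior angle of a triangle equals the sum of the two remote interior angles.
Exterior angle = angle A + angle B
Exterior angle = 15 + 70 = 85 degrees

85 degrees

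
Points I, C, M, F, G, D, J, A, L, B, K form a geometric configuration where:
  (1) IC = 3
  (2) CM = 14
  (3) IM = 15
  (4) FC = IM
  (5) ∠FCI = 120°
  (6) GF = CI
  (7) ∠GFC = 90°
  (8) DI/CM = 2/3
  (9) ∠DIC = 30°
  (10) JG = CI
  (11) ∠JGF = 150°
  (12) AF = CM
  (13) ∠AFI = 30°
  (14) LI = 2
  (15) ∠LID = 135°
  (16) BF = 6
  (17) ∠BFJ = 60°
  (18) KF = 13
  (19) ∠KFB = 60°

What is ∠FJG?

From the given relations: JG = CI = 3; GF = CI = 3.
Step 1: By the law of cosines on triangle JGF: JF² = 3² + 3² − 2·3·3·cos(150°) = 33.59, so JF ≈ 5.8.
Step 2: By the inverse law of cosines on triangle FJG: cos(∠FJG) = (5.8² + 3² − 3²) / (2·5.8·3) = 33.59/34.77 = 0.9659, so ∠FJG = 15°.

Therefore, the measure of angle ∠FJG = 15°.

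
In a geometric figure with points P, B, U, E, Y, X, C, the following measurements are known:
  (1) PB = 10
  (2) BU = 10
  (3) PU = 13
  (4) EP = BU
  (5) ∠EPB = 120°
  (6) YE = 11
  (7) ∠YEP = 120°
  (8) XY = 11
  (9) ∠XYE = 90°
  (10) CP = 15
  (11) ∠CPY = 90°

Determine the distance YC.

From the given relations: EP = BU = 10.
Step 1: By the law of cosines on triangle PEY: PY² = 10² + 11² − 2·10·11·cos(120°) = 331, so PY ≈ 18.19.
Step 2: By the law of cosines on triangle YPC: YC² = 18.19² + 15² − 2·18.19·15·cos(90°) = 556, so YC = 2·√139.

Therefore, the length of YC = 2·√139.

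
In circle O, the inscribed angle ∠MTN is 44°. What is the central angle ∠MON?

Central angle = 2 × 44° = 88° (inscribed angle theorem).

88°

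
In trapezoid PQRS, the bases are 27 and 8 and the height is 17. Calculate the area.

Area of a trapezoid = (base1 + base2) * height / 2
Area = (27 + 8) * 17 / 2
Area = 35 * 17 / 2
Area = 595 / 2
Area = 595/2

595/2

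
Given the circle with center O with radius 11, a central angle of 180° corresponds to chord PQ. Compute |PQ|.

Chord length = 2r sin(θ/2)
= 2 × 11 × sin(180°/2)
= 2 × 11 × sin(90°)
= 22

22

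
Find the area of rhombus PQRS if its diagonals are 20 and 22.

Area of a rhombus = (d1 * d2) / 2
Area = (20 * 22) / 2
Area = 440 / 2
Area = 220

220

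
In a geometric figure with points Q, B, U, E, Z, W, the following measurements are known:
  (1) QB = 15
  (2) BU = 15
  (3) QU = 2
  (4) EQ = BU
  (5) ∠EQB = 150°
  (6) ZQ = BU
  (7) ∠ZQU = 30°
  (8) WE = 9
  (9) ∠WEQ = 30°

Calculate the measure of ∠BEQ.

From the given relations: EQ = BU = 15.
Step 1: By the law of cosines on triangle EQB: EB² = 15² + 15² − 2·15·15·cos(150°) = 839.71, so EB ≈ 28.98.
Step 2: By the inverse law of cosines on triangle BEQ: cos(∠BEQ) = (28.98² + 15² − 15²) / (2·28.98·15) = 839.71/869.33 = 0.9659, so ∠BEQ = 15°.

Therefore, the measure of angle ∠BEQ = 15°.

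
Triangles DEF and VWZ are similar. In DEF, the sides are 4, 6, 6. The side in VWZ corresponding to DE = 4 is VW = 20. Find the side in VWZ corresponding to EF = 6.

k = 20/4 = 5. WZ = 5 * 6 = 30.

30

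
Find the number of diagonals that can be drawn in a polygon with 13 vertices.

The number of diagonals in an n-gon is n(n - 3)/2.
For n = 13: 13(13 - 3)/2 = 13 × 10 / 2 = 65.

65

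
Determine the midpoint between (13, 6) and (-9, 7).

The midpoint is the point halfway along the segment.
Move half the horizontal distance: 13 + (-9 - 13)/2 = 13 + -22/2 = 2
Move half the vertical distance: 6 + (7 - 6)/2 = 6 + 1/2 = 13/2
Midpoint = (2, 13/2)

(2, 13/2)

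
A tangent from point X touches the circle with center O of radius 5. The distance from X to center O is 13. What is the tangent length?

Let T be the point of tangency. Then OT ⊥ XT (radius ⊥ tangent).
In right triangle OTX: OX² = OT² + XT²
13² = 5² + XT²
XT² = 144, XT = 12

12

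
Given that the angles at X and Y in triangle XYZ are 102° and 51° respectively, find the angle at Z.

The interior angles sum to 180°: angle Z = 180 - 102 - 51 = 27°.
The triangle is obtuse (angles 102°, 51°, 27°).

27 degrees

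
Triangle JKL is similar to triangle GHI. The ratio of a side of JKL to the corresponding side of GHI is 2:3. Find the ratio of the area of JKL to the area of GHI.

Area ratio = (side ratio)^2 = (2/3)^2 = 4:9.

4:9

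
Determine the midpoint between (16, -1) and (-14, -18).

The midpoint is the point halfway along the segment.
Move half the horizontal distance: 16 + (-14 - 16)/2 = 16 + -30/2 = 1
Move half the vertical distance: -1 + (-18 - -1)/2 = -1 + -17/2 = -19/2
Midpoint = (1, -19/2)

(1, -19/2)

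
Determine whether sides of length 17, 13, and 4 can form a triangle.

Check the triangle inequality: 13 + 4 = 17 ≤ 17.
Since the sum of two sides does not exceed the third, no triangle can be formed.

No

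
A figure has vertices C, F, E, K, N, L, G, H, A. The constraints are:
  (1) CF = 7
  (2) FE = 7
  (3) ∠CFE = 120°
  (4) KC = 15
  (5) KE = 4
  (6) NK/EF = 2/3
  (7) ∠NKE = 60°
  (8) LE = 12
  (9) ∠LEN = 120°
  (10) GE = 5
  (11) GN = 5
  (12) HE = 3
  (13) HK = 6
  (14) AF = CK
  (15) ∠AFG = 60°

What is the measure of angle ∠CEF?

Step 1: By the law of cosines on triangle EFC: EC² = 7² + 7² − 2·7·7·cos(120°) = 147, so EC = 7·√3.
Step 2: By the inverse law of cosines on triangle CEF: cos(∠CEF) = ((7·√3)² + 7² − 7²) / (2·7·√3·7) = 147/169.74 = 0.866, so ∠CEF = 30°.

Therefore, the measure of angle ∠CEF = 30°.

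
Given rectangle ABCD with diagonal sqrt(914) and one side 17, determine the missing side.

Using the Pythagorean theorem: d^2 = a^2 + b^2
b^2 = d^2 - a^2
b^2 = 914 - 289
b^2 = 625
b = sqrt(625) = 25

25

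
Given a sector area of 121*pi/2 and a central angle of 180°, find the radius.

The sector covers 180°/360° = 1/2 of the full circle.
Full circle area = 121*pi/2 / 1/2 = 121*pi.
Since full area = πr², we get r² = 121*pi/π = 121, so r = 11.

11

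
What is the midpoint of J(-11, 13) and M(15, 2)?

The midpoint is the point halfway along the segment.
Move half the horizontal distance: -11 + (15 - -11)/2 = -11 + 26/2 = 2
Move half the vertical distance: 13 + (2 - 13)/2 = 13 + -11/2 = 15/2
Midpoint = (2, 15/2)

(2, 15/2)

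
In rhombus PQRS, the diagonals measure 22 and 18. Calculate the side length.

Half-diagonals are 11 and 9. side = sqrt(11^2 + 9^2) = sqrt(202)

sqrt(202)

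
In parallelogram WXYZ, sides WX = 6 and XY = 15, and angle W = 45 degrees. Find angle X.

Opposite sides of a parallelogram are parallel, so consecutive angles form co-interior angles on a transversal.
Co-interior angles sum to 180°, giving angle X = 180 - 45 = 135 degrees.

135 degrees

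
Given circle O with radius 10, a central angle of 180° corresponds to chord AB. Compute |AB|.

Drop a perpendicular from the center to the chord, bisecting both the chord and the central angle.
Each half-chord = r sin(θ/2) = 10 sin(90°).
The full chord = 2 × 10 × sin(90°) = 20.

20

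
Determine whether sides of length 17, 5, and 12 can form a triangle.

Check the triangle inequality: 5 + 12 = 17 ≤ 17.
Since the sum of two sides does not exceed the third, no triangle can be formed.

No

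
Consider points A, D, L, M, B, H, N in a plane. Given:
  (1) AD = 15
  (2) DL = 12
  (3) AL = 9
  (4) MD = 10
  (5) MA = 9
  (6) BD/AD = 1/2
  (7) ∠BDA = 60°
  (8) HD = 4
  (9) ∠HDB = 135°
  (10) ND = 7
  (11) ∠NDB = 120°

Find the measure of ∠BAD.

From the given relations: BD = 1/2·AD = 1/2·15 ≈ 7.5.
Step 1: By the law of cosines on triangle ADB: AB² = 15² + 7.5² − 2·15·7.5·cos(60°) = 168.75, so AB ≈ 12.99.
Step 2: By the inverse law of cosines on triangle BAD: cos(∠BAD) = (12.99² + 15² − 7.5²) / (2·12.99·15) = 337.5/389.71 = 0.866, so ∠BAD = 30°.

Therefore, the measure of angle ∠BAD = 30°.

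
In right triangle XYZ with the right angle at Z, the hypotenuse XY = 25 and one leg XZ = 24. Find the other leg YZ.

YZ = sqrt(25^2 - 24^2) = sqrt(49) = 7

7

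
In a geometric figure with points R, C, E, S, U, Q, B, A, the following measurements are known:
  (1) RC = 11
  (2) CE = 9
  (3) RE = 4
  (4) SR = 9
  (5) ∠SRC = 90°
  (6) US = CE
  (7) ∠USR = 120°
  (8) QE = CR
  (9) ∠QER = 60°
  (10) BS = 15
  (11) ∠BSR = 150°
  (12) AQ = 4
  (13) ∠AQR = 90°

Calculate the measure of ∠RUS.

From the given relations: US = CE = 9.
Step 1: By the law of cosines on triangle USR: UR² = 9² + 9² − 2·9·9·cos(120°) = 243, so UR = 9·√3.
Step 2: By the inverse law of cosines on triangle RUS: cos(∠RUS) = ((9·√3)² + 9² − 9²) / (2·9·√3·9) = 243/280.59 = 0.866, so ∠RUS = 30°.

Therefore, the measure of angle ∠RUS = 30°.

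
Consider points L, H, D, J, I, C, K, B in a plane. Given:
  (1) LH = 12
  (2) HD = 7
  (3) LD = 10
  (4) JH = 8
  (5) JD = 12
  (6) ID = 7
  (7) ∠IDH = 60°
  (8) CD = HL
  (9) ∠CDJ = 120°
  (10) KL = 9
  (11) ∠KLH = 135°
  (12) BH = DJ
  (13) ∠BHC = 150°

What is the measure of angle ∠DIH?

Step 1: By the law of cosines on triangle IDH: IH² = 7² + 7² − 2·7·7·cos(60°) = 49, so IH = 7.
Step 2: By the inverse law of cosines on triangle DIH: cos(∠DIH) = (7² + 7² − 7²) / (2·7·7) = 49/98 = 0.5, so ∠DIH = 60°.

Therefore, the measure of angle ∠DIH = 60°.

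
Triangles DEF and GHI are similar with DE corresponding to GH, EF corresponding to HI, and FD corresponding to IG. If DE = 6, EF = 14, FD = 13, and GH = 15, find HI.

k = 15/6 = 5/2. HI = 5/2 * 14 = 35.

35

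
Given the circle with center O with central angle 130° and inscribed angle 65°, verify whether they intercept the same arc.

By the inscribed angle theorem, if both angles subtend the same arc, the inscribed angle must be half the central angle.
Half of 130° = 65°, which equals the given inscribed angle of 65°.
Therefore, yes, they correspond to the same arc.

Yes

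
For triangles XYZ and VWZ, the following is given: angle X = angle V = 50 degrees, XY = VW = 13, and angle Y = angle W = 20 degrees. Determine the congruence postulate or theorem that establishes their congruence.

Consider the given information: angle X = angle V = 50 degrees, XY = VW = 13, and angle Y = angle W = 20 degrees
This is not AAS or HL: AAS requires two angles and a non-included side. HL only applies to right triangles with matching hypotenuse and leg.
The correct criterion is ASA. Two pairs of corresponding angles and the included side are equal (Angle-Side-Angle).

ASA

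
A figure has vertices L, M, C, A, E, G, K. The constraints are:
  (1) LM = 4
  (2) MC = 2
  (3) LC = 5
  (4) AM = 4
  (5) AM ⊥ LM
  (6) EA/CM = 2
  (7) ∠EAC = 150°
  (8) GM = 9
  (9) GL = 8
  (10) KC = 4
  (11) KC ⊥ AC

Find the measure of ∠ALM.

Step 1: By the law of cosines on triangle LMA: LA² = 4² + 4² − 2·4·4·cos(90°) = 32, so LA = 4·√2.
Step 2: By the inverse law of cosines on triangle ALM: cos(∠ALM) = ((4·√2)² + 4² − 4²) / (2·4·√2·4) = 32/45.25 = 0.7071, so ∠ALM = 45°.

Therefore, the measure of angle ∠ALM = 45°.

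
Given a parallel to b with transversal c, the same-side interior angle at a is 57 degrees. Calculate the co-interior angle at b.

Co-interior angles (same-side interior) formed by parallel lines and a transversal are supplementary (sum to 180 degrees).
The given angle is 57 degrees.
The co-interior angle = 180 - 57 = 123 degrees.

123 degrees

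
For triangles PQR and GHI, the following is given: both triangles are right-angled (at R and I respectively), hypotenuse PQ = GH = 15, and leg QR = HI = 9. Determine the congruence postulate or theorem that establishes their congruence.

The given information matches HL: The hypotenuse and one leg of two right triangles are equal (Hypotenuse-Leg).

HL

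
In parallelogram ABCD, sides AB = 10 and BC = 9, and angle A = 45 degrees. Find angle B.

Opposite sides of a parallelogram are parallel, so consecutive angles form co-interior angles on a transversal.
Co-interior angles sum to 180°, giving angle B = 180 - 45 = 135 degrees.

135 degrees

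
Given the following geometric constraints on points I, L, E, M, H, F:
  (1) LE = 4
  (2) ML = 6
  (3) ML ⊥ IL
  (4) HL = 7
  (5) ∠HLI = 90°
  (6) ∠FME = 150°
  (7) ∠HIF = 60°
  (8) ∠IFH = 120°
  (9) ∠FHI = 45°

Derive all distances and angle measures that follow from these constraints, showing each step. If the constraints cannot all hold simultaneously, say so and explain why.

These constraints are not satisfiable: (7), (8) and (9) are the three interior angles of triangle HIF, which must sum to 180°, but 60° + 120° + 45° = 225°. No planar figure meets all of them, so nothing further can be derived.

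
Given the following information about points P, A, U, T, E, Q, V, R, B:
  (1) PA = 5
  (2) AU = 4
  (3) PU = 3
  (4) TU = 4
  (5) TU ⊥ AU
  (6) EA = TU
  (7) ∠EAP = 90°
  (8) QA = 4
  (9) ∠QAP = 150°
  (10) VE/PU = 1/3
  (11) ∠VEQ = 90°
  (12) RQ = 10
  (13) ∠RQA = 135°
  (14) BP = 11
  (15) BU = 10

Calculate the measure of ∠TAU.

Step 1: By the law of cosines on triangle AUT: AT² = 4² + 4² − 2·4·4·cos(90°) = 32, so AT = 4·√2.
Step 2: By the inverse law of cosines on triangle TAU: cos(∠TAU) = ((4·√2)² + 4² − 4²) / (2·4·√2·4) = 32/45.25 = 0.7071, so ∠TAU = 45°.

Therefore, the measure of angle ∠TAU = 45°.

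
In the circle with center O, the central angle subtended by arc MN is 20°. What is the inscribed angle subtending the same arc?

By the inscribed angle theorem, the inscribed angle is half the central angle.
Inscribed angle = 20° / 2 = 10°

10°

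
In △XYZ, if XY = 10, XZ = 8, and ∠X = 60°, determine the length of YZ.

Law of cosines: YZ^2 = 10^2 + 8^2 - 2(10)(8)cos(60°) = 84, so YZ = 2*sqrt(21).

2*sqrt(21)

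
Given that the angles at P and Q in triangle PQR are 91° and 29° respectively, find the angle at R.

Let angle R = x. Then 91 + 29 + x = 180.
x = 180 - 120 = 60 degrees.

60 degrees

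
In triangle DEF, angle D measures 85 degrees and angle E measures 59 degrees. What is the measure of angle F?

The interior angles sum to 180°: angle F = 180 - 85 - 59 = 36°.
The triangle is acute (angles 85°, 59°, 36°).

36 degrees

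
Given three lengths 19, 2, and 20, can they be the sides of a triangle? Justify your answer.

Check all three triangle inequalities:
19 + 2 = 21 > 20 ✓
19 + 20 = 39 > 2 ✓
2 + 20 = 22 > 19 ✓
All conditions hold, so these sides form a valid triangle.

Yes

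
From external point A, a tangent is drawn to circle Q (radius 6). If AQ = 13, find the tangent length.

tangent = √(d² - r²) = √(13² - 6²) = √(169 - 36) = √133 = sqrt(133)

sqrt(133)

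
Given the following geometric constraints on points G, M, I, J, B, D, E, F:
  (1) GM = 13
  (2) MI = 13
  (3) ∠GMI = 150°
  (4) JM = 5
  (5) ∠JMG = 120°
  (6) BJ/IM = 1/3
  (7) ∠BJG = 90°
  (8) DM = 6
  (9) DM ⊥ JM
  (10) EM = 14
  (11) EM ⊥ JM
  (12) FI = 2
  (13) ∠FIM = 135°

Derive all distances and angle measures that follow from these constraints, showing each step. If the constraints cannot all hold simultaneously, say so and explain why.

The constraints are consistent.

From the given relations:
  BJ = 1/3·IM = 1/3·13 ≈ 4.33

Step 1: From GM = 13, MI = 13, and ∠GMI = 150°, by the law of cosines:
  GI² = GM² + MI² - 2·GM·MI·cos(150°) = 169 + 169 + 292.7 = 630.7
  GI ≈ 25.11

Step 2: From GM = 13, MJ = 5, and ∠GMJ = 120°, by the law of cosines:
  GJ² = GM² + MJ² - 2·GM·MJ·cos(120°) = 169 + 25 + 65 = 259
  GJ ≈ 16.09

Step 3: From MI = 13, IF = 2, and ∠MIF = 135°, by the law of cosines:
  MF² = MI² + IF² - 2·MI·IF·cos(135°) = 169 + 4 + 36.77 = 209.8
  MF ≈ 14.48

Step 4: From JM = 5, MD = 6, and ∠JMD = 90°, by the law of cosines:
  JD² = JM² + MD² - 2·JM·MD·cos(90°) = 25 + 36 - 0 = 61
  JD = √61

Step 5: From JM = 5, ME = 14, and ∠JME = 90°, by the law of cosines:
  JE² = JM² + ME² - 2·JM·ME·cos(90°) = 25 + 196 - 0 = 221
  JE ≈ 14.87

Step 6: From GJ = 16.09, JB = 4.33, and ∠GJB = 90°, by the law of cosines:
  GB² = GJ² + JB² - 2·GJ·JB·cos(90°) = 259 + 18.78 - 0 = 277.8
  GB ≈ 16.67

Step 7: From GI = 25.11, GM = 13, IM = 13, by the inverse law of cosines:
  cos(∠IGM) = (GI² + GM² - IM²) / (2·GI·GM)
  ∠IGM = 15°

Step 8: From GJ = 16.09, GM = 13, JM = 5, by the inverse law of cosines:
  cos(∠JGM) = (GJ² + GM² - JM²) / (2·GJ·GM)
  ∠JGM = 15.61°

Step 9: From MF = 14.48, MI = 13, FI = 2, by the inverse law of cosines:
  cos(∠FMI) = (MF² + MI² - FI²) / (2·MF·MI)
  ∠FMI = 5.6°

Step 10: From IG = 25.11, IM = 13, GM = 13, by the inverse law of cosines:
  cos(∠GIM) = (IG² + IM² - GM²) / (2·IG·IM)
  ∠GIM = 15°

Step 11: From JD = √61, JM = 5, DM = 6, by the inverse law of cosines:
  cos(∠DJM) = (JD² + JM² - DM²) / (2·JD·JM)
  ∠DJM = 50.19°

Step 12: From JE = 14.87, JM = 5, EM = 14, by the inverse law of cosines:
  cos(∠EJM) = (JE² + JM² - EM²) / (2·JE·JM)
  ∠EJM = 70.35°

Step 13: From JG = 16.09, JM = 5, GM = 13, by the inverse law of cosines:
  cos(∠GJM) = (JG² + JM² - GM²) / (2·JG·JM)
  ∠GJM = 44.39°

Step 14: From DJ = √61, DM = 6, JM = 5, by the inverse law of cosines:
  cos(∠JDM) = (DJ² + DM² - JM²) / (2·DJ·DM)
  ∠JDM = 39.81°

Step 15: From EJ = 14.87, EM = 14, JM = 5, by the inverse law of cosines:
  cos(∠JEM) = (EJ² + EM² - JM²) / (2·EJ·EM)
  ∠JEM = 19.65°

Step 16: From FI = 2, FM = 14.48, IM = 13, by the inverse law of cosines:
  cos(∠IFM) = (FI² + FM² - IM²) / (2·FI·FM)
  ∠IFM = 39.4°

Step 17: From GB = 16.67, GJ = 16.09, BJ = 4.33, by the inverse law of cosines:
  cos(∠BGJ) = (GB² + GJ² - BJ²) / (2·GB·GJ)
  ∠BGJ = 15.07°

Step 18: From BG = 16.67, BJ = 4.33, GJ = 16.09, by the inverse law of cosines:
  cos(∠GBJ) = (BG² + BJ² - GJ²) / (2·BG·BJ)
  ∠GBJ = 74.93°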